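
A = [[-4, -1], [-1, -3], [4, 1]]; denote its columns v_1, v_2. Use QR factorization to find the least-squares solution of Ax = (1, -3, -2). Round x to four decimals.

x = (-0.6818, 1.2273)

q_1 = v_1/‖v_1‖ = (-4, -1, 4)/5.7446 = (-0.6963, -0.1741, 0.6963).
r_{12} = q_1·v_2 = 1.9149.
u_2 = v_2 − 1.9149·q_1 = (0.3333, -2.6667, -0.3333).
‖u_2‖ = 2.7080, so q_2 = (0.1231, -0.9847, -0.1231).
Qᵀb = (-1.5667, 3.3235).
Back-substitute: x_2 = 3.3235/2.7080 = 1.2273.
x_1 = (-1.5667 − 1.9149·1.2273)/5.7446 = -0.6818.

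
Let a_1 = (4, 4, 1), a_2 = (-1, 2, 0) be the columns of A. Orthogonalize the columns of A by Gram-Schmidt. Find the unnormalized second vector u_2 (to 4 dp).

q_1 = a_1/‖a_1‖ = (4, 4, 1)/5.7446 = (0.6963, 0.6963, 0.1741).
r_{12} = q_1·a_2 = 0.6963.
u_2 = a_2 − 0.6963·q_1 = (-1.4848, 1.5152, -0.1212).

u_2 = (-1.4848, 1.5152, -0.1212)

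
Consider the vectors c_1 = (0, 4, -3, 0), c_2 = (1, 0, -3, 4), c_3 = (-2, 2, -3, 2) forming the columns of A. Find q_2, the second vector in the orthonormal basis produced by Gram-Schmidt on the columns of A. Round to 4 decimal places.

c_1 = (0, 4, -3, 0); ‖c_1‖ = 5.0000, so q_1 = (0.0000, 0.8000, -0.6000, 0.0000).
q_1·c_2 = 0.0000·1 + 0.8000·0 + (-0.6000)·(-3) + 0.0000·4 = 1.8000.
u_2 = c_2 − 1.8000·q_1 = (1.0000, -1.4400, -1.9200, 4.0000).
‖u_2‖ = 4.7707, so q_2 = (0.2096, -0.3018, -0.4025, 0.8384).

q_2 = (0.2096, -0.3018, -0.4025, 0.8384)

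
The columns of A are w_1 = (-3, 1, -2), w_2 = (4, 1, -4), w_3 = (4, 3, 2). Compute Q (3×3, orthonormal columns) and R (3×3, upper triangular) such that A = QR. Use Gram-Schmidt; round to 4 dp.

Q = [[-0.8018, 0.5902, 0.0940], [0.2673, 0.2135, 0.9397], [-0.5345, -0.7785, 0.3289]], R = [[3.7417, -0.8018, -3.4744], [0.0000, 5.6883, 1.4441], [0.0000, 0.0000, 3.8527]]

q_1 = w_1/‖w_1‖ = (-3, 1, -2)/3.7417 = (-0.8018, 0.2673, -0.5345).
r_{12} = q_1·w_2 = -0.8018.
u_2 = w_2 + 0.8018·q_1 = (3.3571, 1.2143, -4.4286).
‖u_2‖ = 5.6883, so q_2 = (0.5902, 0.2135, -0.7785).
r_{13} = q_1·w_3 = -3.4744; r_{23} = q_2·w_3 = 1.4441.
u_3 = w_3 + 3.4744·q_1 − 1.4441·q_2 = (0.3620, 3.6203, 1.2671).
‖u_3‖ = 3.8527, so q_3 = (0.0940, 0.9397, 0.3289).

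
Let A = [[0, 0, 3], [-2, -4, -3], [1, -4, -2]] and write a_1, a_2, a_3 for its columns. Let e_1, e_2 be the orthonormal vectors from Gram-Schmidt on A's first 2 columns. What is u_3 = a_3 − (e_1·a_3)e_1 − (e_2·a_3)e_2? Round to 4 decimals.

u_3 = (3.0000, 0.0000, 0.0000)

a_1 = (0, -2, 1); ‖a_1‖ = 2.2361, so e_1 = (0.0000, -0.8944, 0.4472).
e_1·a_2 = 0.0000·0 + (-0.8944)·(-4) + 0.4472·(-4) = 1.7889.
u_2 = a_2 − 1.7889·e_1 = (0.0000, -2.4000, -4.8000).
‖u_2‖ = 5.3666, so e_2 = (0.0000, -0.4472, -0.8944).
e_1·a_3 = 0.0000·3 + (-0.8944)·(-3) + 0.4472·(-2) = 1.7889; e_2·a_3 = 0.0000·3 + (-0.4472)·(-3) + (-0.8944)·(-2) = 3.1305.
u_3 = a_3 − 1.7889·e_1 − 3.1305·e_2 = (3.0000, 0.0000, 0.0000).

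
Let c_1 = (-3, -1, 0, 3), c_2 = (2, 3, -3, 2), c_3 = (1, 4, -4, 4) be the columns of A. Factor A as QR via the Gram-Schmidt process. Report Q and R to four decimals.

Q = [[-0.6882, 0.3021, -0.5594], [-0.2294, 0.5625, 0.7498], [0.0000, -0.5938, 0.1706], [0.6882, 0.4896, -0.3094]], R = [[4.3589, -0.6882, 1.1471], [0.0000, 5.0524, 6.8858], [0.0000, 0.0000, 0.5197]]

c_1 = (-3, -1, 0, 3); ‖c_1‖ = 4.3589, so e_1 = (-0.6882, -0.2294, 0.0000, 0.6882).
e_1·c_2 = (-0.6882)·2 + (-0.2294)·3 + 0.0000·(-3) + 0.6882·2 = -0.6882.
u_2 = c_2 + 0.6882·e_1 = (1.5263, 2.8421, -3.0000, 2.4737).
‖u_2‖ = 5.0524, so e_2 = (0.3021, 0.5625, -0.5938, 0.4896).
e_1·c_3 = (-0.6882)·1 + (-0.2294)·4 + 0.0000·(-4) + 0.6882·4 = 1.1471; e_2·c_3 = 0.3021·1 + 0.5625·4 + (-0.5938)·(-4) + 0.4896·4 = 6.8858.
u_3 = c_3 − 1.1471·e_1 − 6.8858·e_2 = (-0.2907, 0.3897, 0.0887, -0.1608).
‖u_3‖ = 0.5197, so e_3 = (-0.5594, 0.7498, 0.1706, -0.3094).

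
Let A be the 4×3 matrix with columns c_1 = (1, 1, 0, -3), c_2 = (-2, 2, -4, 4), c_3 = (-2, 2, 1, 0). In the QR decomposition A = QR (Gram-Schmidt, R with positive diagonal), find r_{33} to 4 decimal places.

q_1 = c_1/‖c_1‖ = (1, 1, 0, -3)/3.3166 = (0.3015, 0.3015, 0.0000, -0.9045).
r_{12} = q_1·c_2 = -3.6181.
u_2 = c_2 + 3.6181·q_1 = (-0.9091, 3.0909, -4.0000, 0.7273).
‖u_2‖ = 5.1874, so q_2 = (-0.1752, 0.5958, -0.7711, 0.1402).
r_{13} = q_1·c_3 = 0.0000; r_{23} = q_2·c_3 = 0.7711.
u_3 = c_3 + 0.0000·q_1 − 0.7711·q_2 = (-1.8649, 1.5405, 1.5946, -0.1081).
r_{33} = ‖u_3‖ = 2.8992.

r_{33} = 2.8992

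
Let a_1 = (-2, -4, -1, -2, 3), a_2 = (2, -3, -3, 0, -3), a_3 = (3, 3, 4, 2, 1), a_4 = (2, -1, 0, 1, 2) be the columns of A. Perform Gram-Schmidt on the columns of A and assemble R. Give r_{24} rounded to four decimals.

r_{24} = 0.1376

q_1 = a_1/‖a_1‖ = (-2, -4, -1, -2, 3)/5.8310 = (-0.3430, -0.6860, -0.1715, -0.3430, 0.5145).
r_{12} = q_1·a_2 = 0.3430.
u_2 = a_2 − 0.3430·q_1 = (2.1176, -2.7647, -2.9412, 0.1176, -3.1765).
‖u_2‖ = 5.5572, so q_2 = (0.3811, -0.4975, -0.5293, 0.0212, -0.5716).
r_{24} = q_2·a_4 = 0.1376.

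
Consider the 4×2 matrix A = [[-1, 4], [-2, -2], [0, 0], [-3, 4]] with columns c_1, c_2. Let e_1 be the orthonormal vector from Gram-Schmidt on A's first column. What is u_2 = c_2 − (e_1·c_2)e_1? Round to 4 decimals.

e_1 = c_1/‖c_1‖ = (-1, -2, 0, -3)/3.7417 = (-0.2673, -0.5345, 0.0000, -0.8018).
r_{12} = e_1·c_2 = -3.2071.
u_2 = c_2 + 3.2071·e_1 = (3.1429, -3.7143, 0.0000, 1.4286).

u_2 = (3.1429, -3.7143, 0.0000, 1.4286)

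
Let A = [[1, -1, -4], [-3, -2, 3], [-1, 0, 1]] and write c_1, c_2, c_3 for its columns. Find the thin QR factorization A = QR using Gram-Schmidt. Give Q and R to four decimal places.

Q = [[0.3015, -0.8808, -0.3651], [-0.9045, -0.3853, 0.1826], [-0.3015, 0.2752, -0.9129]], R = [[3.3166, 1.5076, -4.2212], [0.0000, 1.6514, 2.6423], [0.0000, 0.0000, 1.0954]]

e_1 = c_1/‖c_1‖ = (1, -3, -1)/3.3166 = (0.3015, -0.9045, -0.3015).
r_{12} = e_1·c_2 = 1.5076.
u_2 = c_2 − 1.5076·e_1 = (-1.4545, -0.6364, 0.4545).
‖u_2‖ = 1.6514, so e_2 = (-0.8808, -0.3853, 0.2752).
r_{13} = e_1·c_3 = -4.2212; r_{23} = e_2·c_3 = 2.6423.
u_3 = c_3 + 4.2212·e_1 − 2.6423·e_2 = (-0.4000, 0.2000, -1.0000).
‖u_3‖ = 1.0954, so e_3 = (-0.3651, 0.1826, -0.9129).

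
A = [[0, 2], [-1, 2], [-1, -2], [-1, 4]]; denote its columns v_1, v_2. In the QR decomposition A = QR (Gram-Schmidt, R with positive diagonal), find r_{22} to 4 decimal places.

q_1 = v_1/‖v_1‖ = (0, -1, -1, -1)/1.7321 = (0.0000, -0.5774, -0.5774, -0.5774).
r_{12} = q_1·v_2 = -2.3094.
u_2 = v_2 + 2.3094·q_1 = (2.0000, 0.6667, -3.3333, 2.6667).
r_{22} = ‖u_2‖ = 4.7610.

r_{22} = 4.7610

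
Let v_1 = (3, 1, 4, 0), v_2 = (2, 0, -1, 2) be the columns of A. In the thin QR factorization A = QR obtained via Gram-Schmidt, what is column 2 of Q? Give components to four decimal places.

v_1 = (3, 1, 4, 0); ‖v_1‖ = 5.0990, so e_1 = (0.5883, 0.1961, 0.7845, 0.0000).
e_1·v_2 = 0.5883·2 + 0.1961·0 + 0.7845·(-1) + 0.0000·2 = 0.3922.
u_2 = v_2 − 0.3922·e_1 = (1.7692, -0.0769, -1.3077, 2.0000).
‖u_2‖ = 2.9742, so e_2 = (0.5948, -0.0259, -0.4397, 0.6724).

e_2 = (0.5948, -0.0259, -0.4397, 0.6724)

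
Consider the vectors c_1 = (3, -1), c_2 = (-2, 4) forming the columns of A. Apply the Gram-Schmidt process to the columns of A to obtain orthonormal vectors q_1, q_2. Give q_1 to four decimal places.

c_1 = (3, -1); ‖c_1‖ = 3.1623, so q_1 = (0.9487, -0.3162).

q_1 = (0.9487, -0.3162)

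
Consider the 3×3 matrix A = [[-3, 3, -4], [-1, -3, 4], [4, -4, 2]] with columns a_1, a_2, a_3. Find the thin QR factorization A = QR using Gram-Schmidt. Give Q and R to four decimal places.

e_1 = a_1/‖a_1‖ = (-3, -1, 4)/5.0990 = (-0.5883, -0.1961, 0.7845).
r_{12} = e_1·a_2 = -4.3146.
u_2 = a_2 + 4.3146·e_1 = (0.4615, -3.8462, -0.6154).
‖u_2‖ = 3.9223, so e_2 = (0.1177, -0.9806, -0.1569).
r_{13} = e_1·a_3 = 3.1379; r_{23} = e_2·a_3 = -4.7068.
u_3 = a_3 − 3.1379·e_1 + 4.7068·e_2 = (-1.6000, 0.0000, -1.2000).
‖u_3‖ = 2.0000, so e_3 = (-0.8000, 0.0000, -0.6000).

Q = [[-0.5883, 0.1177, -0.8000], [-0.1961, -0.9806, 0.0000], [0.7845, -0.1569, -0.6000]], R = [[5.0990, -4.3146, 3.1379], [0.0000, 3.9223, -4.7068], [0.0000, 0.0000, 2.0000]]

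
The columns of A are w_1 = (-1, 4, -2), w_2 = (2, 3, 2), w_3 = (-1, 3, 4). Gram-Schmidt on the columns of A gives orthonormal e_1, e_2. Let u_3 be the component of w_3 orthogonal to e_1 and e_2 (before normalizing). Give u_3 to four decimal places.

u_3 = (-2.7913, 0.3988, 2.1931)

w_1 = (-1, 4, -2); ‖w_1‖ = 4.5826, so e_1 = (-0.2182, 0.8729, -0.4364).
e_1·w_2 = (-0.2182)·2 + 0.8729·3 + (-0.4364)·2 = 1.3093.
u_2 = w_2 − 1.3093·e_1 = (2.2857, 1.8571, 2.5714).
‖u_2‖ = 3.9097, so e_2 = (0.5846, 0.4750, 0.6577).
e_1·w_3 = (-0.2182)·(-1) + 0.8729·3 + (-0.4364)·4 = 1.0911; e_2·w_3 = 0.5846·(-1) + 0.4750·3 + 0.6577·4 = 3.4712.
u_3 = w_3 − 1.0911·e_1 − 3.4712·e_2 = (-2.7913, 0.3988, 2.1931).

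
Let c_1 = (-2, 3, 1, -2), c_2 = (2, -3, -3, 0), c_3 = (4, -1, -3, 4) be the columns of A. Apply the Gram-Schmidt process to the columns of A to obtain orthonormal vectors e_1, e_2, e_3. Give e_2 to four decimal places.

c_1 = (-2, 3, 1, -2); ‖c_1‖ = 4.2426, so e_1 = (-0.4714, 0.7071, 0.2357, -0.4714).
e_1·c_2 = (-0.4714)·2 + 0.7071·(-3) + 0.2357·(-3) + (-0.4714)·0 = -3.7712.
u_2 = c_2 + 3.7712·e_1 = (0.2222, -0.3333, -2.1111, -1.7778).
‖u_2‖ = 2.7889, so e_2 = (0.0797, -0.1195, -0.7570, -0.6375).

e_2 = (0.0797, -0.1195, -0.7570, -0.6375)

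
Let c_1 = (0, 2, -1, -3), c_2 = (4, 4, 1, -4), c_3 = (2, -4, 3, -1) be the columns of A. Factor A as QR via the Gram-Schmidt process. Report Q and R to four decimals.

Q = [[0.0000, 0.8302, 0.0654], [0.5345, 0.2668, -0.7384], [-0.2673, 0.4892, 0.3098], [-0.8018, 0.0148, -0.5955]], R = [[3.7417, 5.0780, -2.1381], [0.0000, 4.8181, 2.0458], [0.0000, 0.0000, 4.6090]]

e_1 = c_1/‖c_1‖ = (0, 2, -1, -3)/3.7417 = (0.0000, 0.5345, -0.2673, -0.8018).
r_{12} = e_1·c_2 = 5.0780.
u_2 = c_2 − 5.0780·e_1 = (4.0000, 1.2857, 2.3571, 0.0714).
‖u_2‖ = 4.8181, so e_2 = (0.8302, 0.2668, 0.4892, 0.0148).
r_{13} = e_1·c_3 = -2.1381; r_{23} = e_2·c_3 = 2.0458.
u_3 = c_3 + 2.1381·e_1 − 2.0458·e_2 = (0.3015, -3.4031, 1.4277, -2.7446).
‖u_3‖ = 4.6090, so e_3 = (0.0654, -0.7384, 0.3098, -0.5955).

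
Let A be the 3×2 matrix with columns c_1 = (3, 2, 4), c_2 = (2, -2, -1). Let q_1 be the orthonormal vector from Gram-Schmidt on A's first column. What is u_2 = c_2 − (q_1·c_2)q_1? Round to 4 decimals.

u_2 = (2.2069, -1.8621, -0.7241)

c_1 = (3, 2, 4); ‖c_1‖ = 5.3852, so q_1 = (0.5571, 0.3714, 0.7428).
q_1·c_2 = 0.5571·2 + 0.3714·(-2) + 0.7428·(-1) = -0.3714.
u_2 = c_2 + 0.3714·q_1 = (2.2069, -1.8621, -0.7241).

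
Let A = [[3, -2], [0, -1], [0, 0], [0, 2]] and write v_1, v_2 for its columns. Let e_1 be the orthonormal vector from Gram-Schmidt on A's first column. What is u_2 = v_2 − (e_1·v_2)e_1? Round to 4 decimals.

v_1 = (3, 0, 0, 0); ‖v_1‖ = 3.0000, so e_1 = (1.0000, 0.0000, 0.0000, 0.0000).
e_1·v_2 = 1.0000·(-2) + 0.0000·(-1) + 0.0000·0 + 0.0000·2 = -2.0000.
u_2 = v_2 + 2.0000·e_1 = (0.0000, -1.0000, 0.0000, 2.0000).

u_2 = (0.0000, -1.0000, 0.0000, 2.0000)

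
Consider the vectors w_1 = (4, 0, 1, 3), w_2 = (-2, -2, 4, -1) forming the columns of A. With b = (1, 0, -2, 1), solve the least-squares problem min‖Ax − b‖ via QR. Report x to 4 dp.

x = (0.0799, -0.4176)

w_1 = (4, 0, 1, 3); ‖w_1‖ = 5.0990, so q_1 = (0.7845, 0.0000, 0.1961, 0.5883).
q_1·w_2 = 0.7845·(-2) + 0.0000·(-2) + 0.1961·4 + 0.5883·(-1) = -1.3728.
u_2 = w_2 + 1.3728·q_1 = (-0.9231, -2.0000, 4.2692, -0.1923).
‖u_2‖ = 4.8078, so q_2 = (-0.1920, -0.4160, 0.8880, -0.0400).
Qᵀb = (0.9806, -2.0079).
Back-substitute: x_2 = -2.0079/4.8078 = -0.4176.
x_1 = (0.9806 + 1.3728·(-0.4176))/5.0990 = 0.0799.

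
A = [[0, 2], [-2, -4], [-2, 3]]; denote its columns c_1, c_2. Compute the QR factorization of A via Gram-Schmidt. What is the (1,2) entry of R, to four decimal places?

r_{12} = 0.7071

c_1 = (0, -2, -2); ‖c_1‖ = 2.8284, so e_1 = (0.0000, -0.7071, -0.7071).
r_{12} = e_1·c_2 = 0.7071.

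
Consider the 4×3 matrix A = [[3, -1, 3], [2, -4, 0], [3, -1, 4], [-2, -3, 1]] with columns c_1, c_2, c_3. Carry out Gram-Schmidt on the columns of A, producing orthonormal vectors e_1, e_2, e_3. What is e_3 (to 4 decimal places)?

c_1 = (3, 2, 3, -2); ‖c_1‖ = 5.0990, so e_1 = (0.5883, 0.3922, 0.5883, -0.3922).
e_1·c_2 = 0.5883·(-1) + 0.3922·(-4) + 0.5883·(-1) + (-0.3922)·(-3) = -1.5689.
u_2 = c_2 + 1.5689·e_1 = (-0.0769, -3.3846, -0.0769, -3.6154).
‖u_2‖ = 4.9536, so e_2 = (-0.0155, -0.6833, -0.0155, -0.7298).
e_1·c_3 = 0.5883·3 + 0.3922·0 + 0.5883·4 + (-0.3922)·1 = 3.7262; e_2·c_3 = (-0.0155)·3 + (-0.6833)·0 + (-0.0155)·4 + (-0.7298)·1 = -0.8385.
u_3 = c_3 − 3.7262·e_1 + 0.8385·e_2 = (0.7947, -2.0345, 1.7947, 1.8495).
‖u_3‖ = 3.3782, so e_3 = (0.2352, -0.6022, 0.5313, 0.5475).

e_3 = (0.2352, -0.6022, 0.5313, 0.5475)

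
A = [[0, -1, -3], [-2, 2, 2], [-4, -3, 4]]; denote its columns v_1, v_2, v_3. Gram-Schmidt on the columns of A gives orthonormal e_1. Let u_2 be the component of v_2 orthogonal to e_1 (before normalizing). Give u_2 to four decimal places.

u_2 = (-1.0000, 2.8000, -1.4000)

e_1 = v_1/‖v_1‖ = (0, -2, -4)/4.4721 = (0.0000, -0.4472, -0.8944).
r_{12} = e_1·v_2 = 1.7889.
u_2 = v_2 − 1.7889·e_1 = (-1.0000, 2.8000, -1.4000).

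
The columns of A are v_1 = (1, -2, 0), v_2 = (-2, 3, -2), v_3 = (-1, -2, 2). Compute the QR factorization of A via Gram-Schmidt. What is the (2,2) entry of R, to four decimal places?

r_{22} = 2.0494

e_1 = v_1/‖v_1‖ = (1, -2, 0)/2.2361 = (0.4472, -0.8944, 0.0000).
r_{12} = e_1·v_2 = -3.5777.
u_2 = v_2 + 3.5777·e_1 = (-0.4000, -0.2000, -2.0000).
r_{22} = ‖u_2‖ = 2.0494.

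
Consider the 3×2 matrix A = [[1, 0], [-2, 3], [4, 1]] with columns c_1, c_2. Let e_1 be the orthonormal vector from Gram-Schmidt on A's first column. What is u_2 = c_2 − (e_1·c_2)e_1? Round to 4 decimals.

u_2 = (0.0952, 2.8095, 1.3810)

c_1 = (1, -2, 4); ‖c_1‖ = 4.5826, so e_1 = (0.2182, -0.4364, 0.8729).
e_1·c_2 = 0.2182·0 + (-0.4364)·3 + 0.8729·1 = -0.4364.
u_2 = c_2 + 0.4364·e_1 = (0.0952, 2.8095, 1.3810).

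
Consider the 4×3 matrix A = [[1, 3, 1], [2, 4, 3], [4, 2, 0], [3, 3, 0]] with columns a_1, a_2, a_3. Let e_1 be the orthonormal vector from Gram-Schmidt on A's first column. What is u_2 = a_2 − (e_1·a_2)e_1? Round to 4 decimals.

e_1 = a_1/‖a_1‖ = (1, 2, 4, 3)/5.4772 = (0.1826, 0.3651, 0.7303, 0.5477).
r_{12} = e_1·a_2 = 5.1121.
u_2 = a_2 − 5.1121·e_1 = (2.0667, 2.1333, -1.7333, 0.2000).

u_2 = (2.0667, 2.1333, -1.7333, 0.2000)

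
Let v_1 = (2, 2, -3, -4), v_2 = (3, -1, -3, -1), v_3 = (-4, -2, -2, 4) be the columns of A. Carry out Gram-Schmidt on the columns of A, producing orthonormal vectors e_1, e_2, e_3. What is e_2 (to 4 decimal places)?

e_1 = v_1/‖v_1‖ = (2, 2, -3, -4)/5.7446 = (0.3482, 0.3482, -0.5222, -0.6963).
r_{12} = e_1·v_2 = 2.9593.
u_2 = v_2 − 2.9593·e_1 = (1.9697, -2.0303, -1.4545, 1.0606).
‖u_2‖ = 3.3530, so e_2 = (0.5874, -0.6055, -0.4338, 0.3163).

e_2 = (0.5874, -0.6055, -0.4338, 0.3163)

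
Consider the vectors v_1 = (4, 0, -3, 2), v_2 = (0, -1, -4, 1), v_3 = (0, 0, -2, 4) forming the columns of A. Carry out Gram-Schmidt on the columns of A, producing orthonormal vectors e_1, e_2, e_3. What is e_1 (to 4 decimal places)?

e_1 = (0.7428, 0.0000, -0.5571, 0.3714)

v_1 = (4, 0, -3, 2); ‖v_1‖ = 5.3852, so e_1 = (0.7428, 0.0000, -0.5571, 0.3714).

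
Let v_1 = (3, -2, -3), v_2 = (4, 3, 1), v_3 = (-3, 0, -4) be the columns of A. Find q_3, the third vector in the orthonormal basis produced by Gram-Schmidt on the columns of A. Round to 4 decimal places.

q_3 = (-0.2950, 0.6322, -0.7165)

q_1 = v_1/‖v_1‖ = (3, -2, -3)/4.6904 = (0.6396, -0.4264, -0.6396).
r_{12} = q_1·v_2 = 0.6396.
u_2 = v_2 − 0.6396·q_1 = (3.5909, 3.2727, 1.4091).
‖u_2‖ = 5.0587, so q_2 = (0.7098, 0.6469, 0.2785).
r_{13} = q_1·v_3 = 0.6396; r_{23} = q_2·v_3 = -3.2437.
u_3 = v_3 − 0.6396·q_1 + 3.2437·q_2 = (-1.1066, 2.3712, -2.6874).
‖u_3‖ = 3.7509, so q_3 = (-0.2950, 0.6322, -0.7165).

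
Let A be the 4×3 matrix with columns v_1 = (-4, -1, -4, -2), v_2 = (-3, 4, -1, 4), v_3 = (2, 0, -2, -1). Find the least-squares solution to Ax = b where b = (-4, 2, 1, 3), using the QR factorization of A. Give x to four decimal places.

x = (0.1031, 0.5403, -0.9871)

v_1 = (-4, -1, -4, -2); ‖v_1‖ = 6.0828, so e_1 = (-0.6576, -0.1644, -0.6576, -0.3288).
e_1·v_2 = (-0.6576)·(-3) + (-0.1644)·4 + (-0.6576)·(-1) + (-0.3288)·4 = 0.6576.
u_2 = v_2 − 0.6576·e_1 = (-2.5676, 4.1081, -0.5676, 4.2162).
‖u_2‖ = 6.4473, so e_2 = (-0.3982, 0.6372, -0.0880, 0.6540).
e_1·v_3 = (-0.6576)·2 + (-0.1644)·0 + (-0.6576)·(-2) + (-0.3288)·(-1) = 0.3288; e_2·v_3 = (-0.3982)·2 + 0.6372·0 + (-0.0880)·(-2) + 0.6540·(-1) = -1.2744.
u_3 = v_3 − 0.3288·e_1 + 1.2744·e_2 = (1.7087, 0.8661, -1.8960, -0.0585).
‖u_3‖ = 2.6959, so e_3 = (0.6338, 0.3213, -0.7033, -0.0217).
Qᵀb = (0.6576, 4.7411, -2.6612).
Back-substitute: x_3 = -2.6612/2.6959 = -0.9871.
x_2 = (4.7411 + 1.2744·(-0.9871))/6.4473 = 0.5403.
x_1 = (0.6576 − 0.6576·0.5403 − 0.3288·(-0.9871))/6.0828 = 0.1031.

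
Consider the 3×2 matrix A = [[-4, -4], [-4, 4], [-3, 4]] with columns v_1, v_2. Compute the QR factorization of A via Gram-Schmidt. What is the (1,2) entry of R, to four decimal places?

v_1 = (-4, -4, -3); ‖v_1‖ = 6.4031, so q_1 = (-0.6247, -0.6247, -0.4685).
r_{12} = q_1·v_2 = -1.8741.

r_{12} = -1.8741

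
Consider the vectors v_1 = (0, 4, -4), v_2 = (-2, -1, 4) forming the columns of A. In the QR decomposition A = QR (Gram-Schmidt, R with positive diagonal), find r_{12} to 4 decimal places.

v_1 = (0, 4, -4); ‖v_1‖ = 5.6569, so q_1 = (0.0000, 0.7071, -0.7071).
r_{12} = q_1·v_2 = -3.5355.

r_{12} = -3.5355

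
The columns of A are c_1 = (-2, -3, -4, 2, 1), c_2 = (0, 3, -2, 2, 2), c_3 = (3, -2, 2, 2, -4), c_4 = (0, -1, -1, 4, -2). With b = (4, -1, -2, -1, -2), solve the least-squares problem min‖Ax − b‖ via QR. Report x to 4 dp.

x = (1.1395, 1.2096, 2.1007, -2.2297)

c_1 = (-2, -3, -4, 2, 1); ‖c_1‖ = 5.8310, so e_1 = (-0.3430, -0.5145, -0.6860, 0.3430, 0.1715).
e_1·c_2 = (-0.3430)·0 + (-0.5145)·3 + (-0.6860)·(-2) + 0.3430·2 + 0.1715·2 = 0.8575.
u_2 = c_2 − 0.8575·e_1 = (0.2941, 3.4412, -1.4118, 1.7059, 1.8529).
‖u_2‖ = 4.5016, so e_2 = (0.0653, 0.7644, -0.3136, 0.3789, 0.4116).
e_1·c_3 = (-0.3430)·3 + (-0.5145)·(-2) + (-0.6860)·2 + 0.3430·2 + 0.1715·(-4) = -1.3720; e_2·c_3 = 0.0653·3 + 0.7644·(-2) + (-0.3136)·2 + 0.3789·2 + 0.4116·(-4) = -2.8486.
u_3 = c_3 + 1.3720·e_1 + 2.8486·e_2 = (2.7155, -0.5283, 0.1655, 3.5501, -2.5922).
‖u_3‖ = 5.1964, so e_3 = (0.5226, -0.1017, 0.0318, 0.6832, -0.4988).
e_1·c_4 = (-0.3430)·0 + (-0.5145)·(-1) + (-0.6860)·(-1) + 0.3430·4 + 0.1715·(-2) = 2.2295; e_2·c_4 = 0.0653·0 + 0.7644·(-1) + (-0.3136)·(-1) + 0.3789·4 + 0.4116·(-2) = 0.2417; e_3·c_4 = 0.5226·0 + (-0.1017)·(-1) + 0.0318·(-1) + 0.6832·4 + (-0.4988)·(-2) = 3.8002.
u_4 = c_4 − 2.2295·e_1 − 0.2417·e_2 − 3.8002·e_3 = (-1.2370, 0.3486, 0.4842, 0.5475, -0.5862).
‖u_4‖ = 1.5904, so e_4 = (-0.7778, 0.2192, 0.3045, 0.3442, -0.3686).
Qᵀb = (-0.1715, -1.0780, 2.4428, -3.5463).
Back-substitute: x_4 = -3.5463/1.5904 = -2.2297.
x_3 = (2.4428 − 3.8002·(-2.2297))/5.1964 = 2.1007.
x_2 = (-1.0780 + 2.8486·2.1007 − 0.2417·(-2.2297))/4.5016 = 1.2096.
x_1 = (-0.1715 − 0.8575·1.2096 + 1.3720·2.1007 − 2.2295·(-2.2297))/5.8310 = 1.1395.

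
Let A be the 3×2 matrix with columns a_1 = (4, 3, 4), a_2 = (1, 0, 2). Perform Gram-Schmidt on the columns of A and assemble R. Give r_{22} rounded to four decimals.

r_{22} = 1.2198

a_1 = (4, 3, 4); ‖a_1‖ = 6.4031, so e_1 = (0.6247, 0.4685, 0.6247).
e_1·a_2 = 0.6247·1 + 0.4685·0 + 0.6247·2 = 1.8741.
u_2 = a_2 − 1.8741·e_1 = (-0.1707, -0.8780, 0.8293).
r_{22} = ‖u_2‖ = 1.2198.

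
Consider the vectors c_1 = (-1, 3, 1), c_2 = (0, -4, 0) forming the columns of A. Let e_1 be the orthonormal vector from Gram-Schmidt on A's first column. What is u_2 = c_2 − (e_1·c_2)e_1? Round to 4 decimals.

u_2 = (-1.0909, -0.7273, 1.0909)

c_1 = (-1, 3, 1); ‖c_1‖ = 3.3166, so e_1 = (-0.3015, 0.9045, 0.3015).
e_1·c_2 = (-0.3015)·0 + 0.9045·(-4) + 0.3015·0 = -3.6181.
u_2 = c_2 + 3.6181·e_1 = (-1.0909, -0.7273, 1.0909).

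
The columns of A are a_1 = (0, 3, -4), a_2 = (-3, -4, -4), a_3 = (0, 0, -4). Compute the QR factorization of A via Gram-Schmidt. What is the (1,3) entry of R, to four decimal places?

r_{13} = 3.2000

e_1 = a_1/‖a_1‖ = (0, 3, -4)/5.0000 = (0.0000, 0.6000, -0.8000).
r_{13} = e_1·a_3 = 3.2000.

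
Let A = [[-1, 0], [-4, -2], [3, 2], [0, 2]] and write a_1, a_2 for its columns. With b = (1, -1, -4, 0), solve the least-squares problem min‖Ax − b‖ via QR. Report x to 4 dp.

a_1 = (-1, -4, 3, 0); ‖a_1‖ = 5.0990, so e_1 = (-0.1961, -0.7845, 0.5883, 0.0000).
e_1·a_2 = (-0.1961)·0 + (-0.7845)·(-2) + 0.5883·2 + 0.0000·2 = 2.7456.
u_2 = a_2 − 2.7456·e_1 = (0.5385, 0.1538, 0.3846, 2.0000).
‖u_2‖ = 2.1122, so e_2 = (0.2549, 0.0728, 0.1821, 0.9469).
Qᵀb = (-1.7650, -0.5463).
Back-substitute: x_2 = -0.5463/2.1122 = -0.2586.
x_1 = (-1.7650 − 2.7456·(-0.2586))/5.0990 = -0.2069.

x = (-0.2069, -0.2586)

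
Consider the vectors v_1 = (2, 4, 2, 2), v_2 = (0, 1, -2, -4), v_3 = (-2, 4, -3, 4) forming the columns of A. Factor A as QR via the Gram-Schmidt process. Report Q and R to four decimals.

Q = [[0.3780, 0.1321, -0.4781], [0.7559, 0.4953, 0.3626], [0.3780, -0.3302, -0.6756], [0.3780, -0.7925, 0.4284]], R = [[5.2915, -1.5119, 2.6458], [0.0000, 4.3260, -0.4623], [0.0000, 0.0000, 6.1471]]

v_1 = (2, 4, 2, 2); ‖v_1‖ = 5.2915, so e_1 = (0.3780, 0.7559, 0.3780, 0.3780).
e_1·v_2 = 0.3780·0 + 0.7559·1 + 0.3780·(-2) + 0.3780·(-4) = -1.5119.
u_2 = v_2 + 1.5119·e_1 = (0.5714, 2.1429, -1.4286, -3.4286).
‖u_2‖ = 4.3260, so e_2 = (0.1321, 0.4953, -0.3302, -0.7925).
e_1·v_3 = 0.3780·(-2) + 0.7559·4 + 0.3780·(-3) + 0.3780·4 = 2.6458; e_2·v_3 = 0.1321·(-2) + 0.4953·4 + (-0.3302)·(-3) + (-0.7925)·4 = -0.4623.
u_3 = v_3 − 2.6458·e_1 + 0.4623·e_2 = (-2.9389, 2.2290, -4.1527, 2.6336).
‖u_3‖ = 6.1471, so e_3 = (-0.4781, 0.3626, -0.6756, 0.4284).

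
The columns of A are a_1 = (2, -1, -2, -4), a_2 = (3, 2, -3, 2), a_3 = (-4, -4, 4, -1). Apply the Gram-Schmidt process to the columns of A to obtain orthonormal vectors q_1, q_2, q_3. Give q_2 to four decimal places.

a_1 = (2, -1, -2, -4); ‖a_1‖ = 5.0000, so q_1 = (0.4000, -0.2000, -0.4000, -0.8000).
q_1·a_2 = 0.4000·3 + (-0.2000)·2 + (-0.4000)·(-3) + (-0.8000)·2 = 0.4000.
u_2 = a_2 − 0.4000·q_1 = (2.8400, 2.0800, -2.8400, 2.3200).
‖u_2‖ = 5.0833, so q_2 = (0.5587, 0.4092, -0.5587, 0.4564).

q_2 = (0.5587, 0.4092, -0.5587, 0.4564)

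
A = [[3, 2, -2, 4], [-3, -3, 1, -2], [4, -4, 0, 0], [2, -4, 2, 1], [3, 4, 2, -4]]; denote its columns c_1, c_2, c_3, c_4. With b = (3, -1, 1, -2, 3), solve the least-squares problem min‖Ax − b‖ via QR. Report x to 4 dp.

c_1 = (3, -3, 4, 2, 3); ‖c_1‖ = 6.8557, so q_1 = (0.4376, -0.4376, 0.5835, 0.2917, 0.4376).
q_1·c_2 = 0.4376·2 + (-0.4376)·(-3) + 0.5835·(-4) + 0.2917·(-4) + 0.4376·4 = 0.4376.
u_2 = c_2 − 0.4376·q_1 = (1.8085, -2.8085, -4.2553, -4.1277, 3.8085).
‖u_2‖ = 7.7980, so q_2 = (0.2319, -0.3602, -0.5457, -0.5293, 0.4884).
q_1·c_3 = 0.4376·(-2) + (-0.4376)·1 + 0.5835·0 + 0.2917·2 + 0.4376·2 = 0.1459; q_2·c_3 = 0.2319·(-2) + (-0.3602)·1 + (-0.5457)·0 + (-0.5293)·2 + 0.4884·2 = -0.9059.
u_3 = c_3 − 0.1459·q_1 + 0.9059·q_2 = (-1.8537, 0.7376, -0.5794, 1.4780, 2.3786).
‖u_3‖ = 3.4869, so q_3 = (-0.5316, 0.2115, -0.1662, 0.4239, 0.6822).
q_1·c_4 = 0.4376·4 + (-0.4376)·(-2) + 0.5835·0 + 0.2917·1 + 0.4376·(-4) = 1.1669; q_2·c_4 = 0.2319·4 + (-0.3602)·(-2) + (-0.5457)·0 + (-0.5293)·1 + 0.4884·(-4) = -0.8349; q_3·c_4 = (-0.5316)·4 + 0.2115·(-2) + (-0.1662)·0 + 0.4239·1 + 0.6822·(-4) = -4.8544.
u_4 = c_4 − 1.1669·q_1 + 0.8349·q_2 + 4.8544·q_3 = (1.1022, -0.7632, -1.9431, 2.2752, -0.7914).
‖u_4‖ = 3.3729, so q_4 = (0.3268, -0.2263, -0.5761, 0.6746, -0.2346).
Qᵀb = (3.0632, 3.0341, -0.7739, -1.4225).
Back-substitute: x_4 = -1.4225/3.3729 = -0.4218.
x_3 = (-0.7739 + 4.8544·(-0.4218))/3.4869 = -0.8091.
x_2 = (3.0341 + 0.9059·(-0.8091) + 0.8349·(-0.4218))/7.7980 = 0.2499.
x_1 = (3.0632 − 0.4376·0.2499 − 0.1459·(-0.8091) − 1.1669·(-0.4218))/6.8557 = 0.5199.

x = (0.5199, 0.2499, -0.8091, -0.4218)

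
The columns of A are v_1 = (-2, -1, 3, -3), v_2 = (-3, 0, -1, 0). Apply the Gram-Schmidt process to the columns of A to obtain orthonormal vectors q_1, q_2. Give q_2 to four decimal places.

q_2 = (-0.8837, 0.0421, -0.4488, 0.1262)

q_1 = v_1/‖v_1‖ = (-2, -1, 3, -3)/4.7958 = (-0.4170, -0.2085, 0.6255, -0.6255).
r_{12} = q_1·v_2 = 0.6255.
u_2 = v_2 − 0.6255·q_1 = (-2.7391, 0.1304, -1.3913, 0.3913).
‖u_2‖ = 3.0998, so q_2 = (-0.8837, 0.0421, -0.4488, 0.1262).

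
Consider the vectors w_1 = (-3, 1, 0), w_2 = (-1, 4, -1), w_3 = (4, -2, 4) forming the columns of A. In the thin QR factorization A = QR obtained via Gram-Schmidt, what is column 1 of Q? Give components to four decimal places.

e_1 = (-0.9487, 0.3162, 0.0000)

w_1 = (-3, 1, 0); ‖w_1‖ = 3.1623, so e_1 = (-0.9487, 0.3162, 0.0000).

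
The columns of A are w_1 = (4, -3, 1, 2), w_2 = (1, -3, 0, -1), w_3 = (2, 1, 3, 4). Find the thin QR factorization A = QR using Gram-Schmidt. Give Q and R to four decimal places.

q_1 = w_1/‖w_1‖ = (4, -3, 1, 2)/5.4772 = (0.7303, -0.5477, 0.1826, 0.3651).
r_{12} = q_1·w_2 = 2.0083.
u_2 = w_2 − 2.0083·q_1 = (-0.4667, -1.9000, -0.3667, -1.7333).
‖u_2‖ = 2.6394, so q_2 = (-0.1768, -0.7198, -0.1389, -0.6567).
r_{13} = q_1·w_3 = 2.9212; r_{23} = q_2·w_3 = -4.1170.
u_3 = w_3 − 2.9212·q_1 + 4.1170·q_2 = (-0.8612, -0.3636, 1.8947, 0.2297).
‖u_3‖ = 2.1253, so q_3 = (-0.4052, -0.1711, 0.8915, 0.1081).

Q = [[0.7303, -0.1768, -0.4052], [-0.5477, -0.7198, -0.1711], [0.1826, -0.1389, 0.8915], [0.3651, -0.6567, 0.1081]], R = [[5.4772, 2.0083, 2.9212], [0.0000, 2.6394, -4.1170], [0.0000, 0.0000, 2.1253]]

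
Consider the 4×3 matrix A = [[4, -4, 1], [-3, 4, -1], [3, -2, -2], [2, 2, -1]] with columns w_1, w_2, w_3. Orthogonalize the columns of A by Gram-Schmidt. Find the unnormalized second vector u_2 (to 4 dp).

u_2 = (-0.8421, 1.6316, 0.3684, 3.5789)

w_1 = (4, -3, 3, 2); ‖w_1‖ = 6.1644, so q_1 = (0.6489, -0.4867, 0.4867, 0.3244).
q_1·w_2 = 0.6489·(-4) + (-0.4867)·4 + 0.4867·(-2) + 0.3244·2 = -4.8666.
u_2 = w_2 + 4.8666·q_1 = (-0.8421, 1.6316, 0.3684, 3.5789).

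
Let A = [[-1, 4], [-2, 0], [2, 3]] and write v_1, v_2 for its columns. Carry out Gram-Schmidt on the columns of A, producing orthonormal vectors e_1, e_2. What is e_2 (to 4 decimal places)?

v_1 = (-1, -2, 2); ‖v_1‖ = 3.0000, so e_1 = (-0.3333, -0.6667, 0.6667).
e_1·v_2 = (-0.3333)·4 + (-0.6667)·0 + 0.6667·3 = 0.6667.
u_2 = v_2 − 0.6667·e_1 = (4.2222, 0.4444, 2.5556).
‖u_2‖ = 4.9554, so e_2 = (0.8521, 0.0897, 0.5157).

e_2 = (0.8521, 0.0897, 0.5157)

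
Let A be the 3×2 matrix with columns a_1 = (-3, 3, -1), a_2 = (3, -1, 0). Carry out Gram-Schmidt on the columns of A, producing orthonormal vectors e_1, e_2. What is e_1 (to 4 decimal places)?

e_1 = (-0.6882, 0.6882, -0.2294)

a_1 = (-3, 3, -1); ‖a_1‖ = 4.3589, so e_1 = (-0.6882, 0.6882, -0.2294).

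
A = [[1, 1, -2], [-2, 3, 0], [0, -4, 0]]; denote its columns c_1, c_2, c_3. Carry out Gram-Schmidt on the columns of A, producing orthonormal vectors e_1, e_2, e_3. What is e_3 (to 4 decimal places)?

c_1 = (1, -2, 0); ‖c_1‖ = 2.2361, so e_1 = (0.4472, -0.8944, 0.0000).
e_1·c_2 = 0.4472·1 + (-0.8944)·3 + 0.0000·(-4) = -2.2361.
u_2 = c_2 + 2.2361·e_1 = (2.0000, 1.0000, -4.0000).
‖u_2‖ = 4.5826, so e_2 = (0.4364, 0.2182, -0.8729).
e_1·c_3 = 0.4472·(-2) + (-0.8944)·0 + 0.0000·0 = -0.8944; e_2·c_3 = 0.4364·(-2) + 0.2182·0 + (-0.8729)·0 = -0.8729.
u_3 = c_3 + 0.8944·e_1 + 0.8729·e_2 = (-1.2190, -0.6095, -0.7619).
‖u_3‖ = 1.5614, so e_3 = (-0.7807, -0.3904, -0.4880).

e_3 = (-0.7807, -0.3904, -0.4880)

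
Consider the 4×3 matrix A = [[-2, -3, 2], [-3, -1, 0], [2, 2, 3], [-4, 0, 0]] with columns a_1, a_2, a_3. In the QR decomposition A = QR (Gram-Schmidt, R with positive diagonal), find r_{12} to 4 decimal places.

q_1 = a_1/‖a_1‖ = (-2, -3, 2, -4)/5.7446 = (-0.3482, -0.5222, 0.3482, -0.6963).
r_{12} = q_1·a_2 = 2.2630.

r_{12} = 2.2630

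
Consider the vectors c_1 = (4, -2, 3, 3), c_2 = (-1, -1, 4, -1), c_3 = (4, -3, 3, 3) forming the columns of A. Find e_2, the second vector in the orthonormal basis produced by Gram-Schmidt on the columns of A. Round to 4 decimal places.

e_2 = (-0.4127, -0.1501, 0.8192, -0.3689)

e_1 = c_1/‖c_1‖ = (4, -2, 3, 3)/6.1644 = (0.6489, -0.3244, 0.4867, 0.4867).
r_{12} = e_1·c_2 = 1.1355.
u_2 = c_2 − 1.1355·e_1 = (-1.7368, -0.6316, 3.4474, -1.5526).
‖u_2‖ = 4.2084, so e_2 = (-0.4127, -0.1501, 0.8192, -0.3689).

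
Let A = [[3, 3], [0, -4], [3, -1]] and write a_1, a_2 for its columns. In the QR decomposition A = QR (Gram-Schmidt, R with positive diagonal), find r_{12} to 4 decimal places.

r_{12} = 1.4142

q_1 = a_1/‖a_1‖ = (3, 0, 3)/4.2426 = (0.7071, 0.0000, 0.7071).
r_{12} = q_1·a_2 = 1.4142.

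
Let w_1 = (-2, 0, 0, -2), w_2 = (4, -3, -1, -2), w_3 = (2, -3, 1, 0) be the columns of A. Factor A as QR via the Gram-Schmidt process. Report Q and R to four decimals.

w_1 = (-2, 0, 0, -2); ‖w_1‖ = 2.8284, so q_1 = (-0.7071, 0.0000, 0.0000, -0.7071).
q_1·w_2 = (-0.7071)·4 + 0.0000·(-3) + 0.0000·(-1) + (-0.7071)·(-2) = -1.4142.
u_2 = w_2 + 1.4142·q_1 = (3.0000, -3.0000, -1.0000, -3.0000).
‖u_2‖ = 5.2915, so q_2 = (0.5669, -0.5669, -0.1890, -0.5669).
q_1·w_3 = (-0.7071)·2 + 0.0000·(-3) + 0.0000·1 + (-0.7071)·0 = -1.4142; q_2·w_3 = 0.5669·2 + (-0.5669)·(-3) + (-0.1890)·1 + (-0.5669)·0 = 2.6458.
u_3 = w_3 + 1.4142·q_1 − 2.6458·q_2 = (-0.5000, -1.5000, 1.5000, 0.5000).
‖u_3‖ = 2.2361, so q_3 = (-0.2236, -0.6708, 0.6708, 0.2236).

Q = [[-0.7071, 0.5669, -0.2236], [0.0000, -0.5669, -0.6708], [0.0000, -0.1890, 0.6708], [-0.7071, -0.5669, 0.2236]], R = [[2.8284, -1.4142, -1.4142], [0.0000, 5.2915, 2.6458], [0.0000, 0.0000, 2.2361]]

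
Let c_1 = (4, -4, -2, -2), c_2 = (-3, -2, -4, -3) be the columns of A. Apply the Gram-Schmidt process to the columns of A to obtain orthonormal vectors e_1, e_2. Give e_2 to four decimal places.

e_2 = (-0.6713, -0.1678, -0.5874, -0.4196)

e_1 = c_1/‖c_1‖ = (4, -4, -2, -2)/6.3246 = (0.6325, -0.6325, -0.3162, -0.3162).
r_{12} = e_1·c_2 = 1.5811.
u_2 = c_2 − 1.5811·e_1 = (-4.0000, -1.0000, -3.5000, -2.5000).
‖u_2‖ = 5.9582, so e_2 = (-0.6713, -0.1678, -0.5874, -0.4196).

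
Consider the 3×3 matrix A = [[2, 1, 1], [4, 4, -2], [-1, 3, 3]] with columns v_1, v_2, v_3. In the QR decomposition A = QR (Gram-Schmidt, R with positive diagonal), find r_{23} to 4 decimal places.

v_1 = (2, 4, -1); ‖v_1‖ = 4.5826, so e_1 = (0.4364, 0.8729, -0.2182).
e_1·v_2 = 0.4364·1 + 0.8729·4 + (-0.2182)·3 = 3.2733.
u_2 = v_2 − 3.2733·e_1 = (-0.4286, 1.1429, 3.7143).
‖u_2‖ = 3.9097, so e_2 = (-0.1096, 0.2923, 0.9500).
r_{23} = e_2·v_3 = 2.1558.

r_{23} = 2.1558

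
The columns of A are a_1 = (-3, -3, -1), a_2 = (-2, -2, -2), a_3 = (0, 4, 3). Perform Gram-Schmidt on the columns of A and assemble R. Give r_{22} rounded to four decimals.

a_1 = (-3, -3, -1); ‖a_1‖ = 4.3589, so q_1 = (-0.6882, -0.6882, -0.2294).
q_1·a_2 = (-0.6882)·(-2) + (-0.6882)·(-2) + (-0.2294)·(-2) = 3.2118.
u_2 = a_2 − 3.2118·q_1 = (0.2105, 0.2105, -1.2632).
r_{22} = ‖u_2‖ = 1.2978.

r_{22} = 1.2978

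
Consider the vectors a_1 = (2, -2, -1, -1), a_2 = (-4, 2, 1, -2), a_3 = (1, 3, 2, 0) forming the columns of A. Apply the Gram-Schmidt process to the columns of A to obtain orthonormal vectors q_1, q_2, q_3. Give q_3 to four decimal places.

q_3 = (0.5846, 0.5599, 0.4391, -0.3897)

a_1 = (2, -2, -1, -1); ‖a_1‖ = 3.1623, so q_1 = (0.6325, -0.6325, -0.3162, -0.3162).
q_1·a_2 = 0.6325·(-4) + (-0.6325)·2 + (-0.3162)·1 + (-0.3162)·(-2) = -3.4785.
u_2 = a_2 + 3.4785·q_1 = (-1.8000, -0.2000, -0.1000, -3.1000).
‖u_2‖ = 3.5917, so q_2 = (-0.5012, -0.0557, -0.0278, -0.8631).
q_1·a_3 = 0.6325·1 + (-0.6325)·3 + (-0.3162)·2 + (-0.3162)·0 = -1.8974; q_2·a_3 = (-0.5012)·1 + (-0.0557)·3 + (-0.0278)·2 + (-0.8631)·0 = -0.7239.
u_3 = a_3 + 1.8974·q_1 + 0.7239·q_2 = (1.8372, 1.7597, 1.3798, -1.2248).
‖u_3‖ = 3.1426, so q_3 = (0.5846, 0.5599, 0.4391, -0.3897).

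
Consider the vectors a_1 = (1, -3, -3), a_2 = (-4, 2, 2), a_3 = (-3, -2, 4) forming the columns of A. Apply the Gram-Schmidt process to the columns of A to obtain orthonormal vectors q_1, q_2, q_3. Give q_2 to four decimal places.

q_2 = (-0.9733, -0.1622, -0.1622)

a_1 = (1, -3, -3); ‖a_1‖ = 4.3589, so q_1 = (0.2294, -0.6882, -0.6882).
q_1·a_2 = 0.2294·(-4) + (-0.6882)·2 + (-0.6882)·2 = -3.6707.
u_2 = a_2 + 3.6707·q_1 = (-3.1579, -0.5263, -0.5263).
‖u_2‖ = 3.2444, so q_2 = (-0.9733, -0.1622, -0.1622).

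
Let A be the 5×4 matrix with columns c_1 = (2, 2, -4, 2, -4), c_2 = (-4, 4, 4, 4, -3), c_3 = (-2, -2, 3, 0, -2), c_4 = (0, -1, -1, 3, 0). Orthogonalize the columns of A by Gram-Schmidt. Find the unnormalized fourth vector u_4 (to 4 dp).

q_1 = c_1/‖c_1‖ = (2, 2, -4, 2, -4)/6.6332 = (0.3015, 0.3015, -0.6030, 0.3015, -0.6030).
r_{12} = q_1·c_2 = 0.6030.
u_2 = c_2 − 0.6030·q_1 = (-4.1818, 3.8182, 4.3636, 3.8182, -2.6364).
‖u_2‖ = 8.5227, so q_2 = (-0.4907, 0.4480, 0.5120, 0.4480, -0.3093).
r_{13} = q_1·c_3 = -1.8091; r_{23} = q_2·c_3 = 2.2400.
u_3 = c_3 + 1.8091·q_1 − 2.2400·q_2 = (-0.3554, -2.4581, 0.7622, -0.4581, -2.3980).
‖u_3‖ = 3.5651, so q_3 = (-0.0997, -0.6895, 0.2138, -0.1285, -0.6726).
r_{14} = q_1·c_4 = 1.2060; r_{24} = q_2·c_4 = 0.3840; r_{34} = q_3·c_4 = 0.0902.
u_4 = c_4 − 1.2060·q_1 − 0.3840·q_2 − 0.0902·q_3 = (-0.1662, -1.4735, -0.4886, 2.4759, 0.9067).

u_4 = (-0.1662, -1.4735, -0.4886, 2.4759, 0.9067)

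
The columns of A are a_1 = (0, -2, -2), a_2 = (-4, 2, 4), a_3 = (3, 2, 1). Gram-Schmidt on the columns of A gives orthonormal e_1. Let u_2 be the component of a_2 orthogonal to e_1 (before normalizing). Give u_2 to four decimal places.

a_1 = (0, -2, -2); ‖a_1‖ = 2.8284, so e_1 = (0.0000, -0.7071, -0.7071).
e_1·a_2 = 0.0000·(-4) + (-0.7071)·2 + (-0.7071)·4 = -4.2426.
u_2 = a_2 + 4.2426·e_1 = (-4.0000, -1.0000, 1.0000).

u_2 = (-4.0000, -1.0000, 1.0000)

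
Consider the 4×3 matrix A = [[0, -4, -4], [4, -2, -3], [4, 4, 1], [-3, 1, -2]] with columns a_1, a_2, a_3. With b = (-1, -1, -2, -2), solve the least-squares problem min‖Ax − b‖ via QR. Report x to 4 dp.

x = (-0.0325, -0.6172, 0.7916)

a_1 = (0, 4, 4, -3); ‖a_1‖ = 6.4031, so q_1 = (0.0000, 0.6247, 0.6247, -0.4685).
q_1·a_2 = 0.0000·(-4) + 0.6247·(-2) + 0.6247·4 + (-0.4685)·1 = 0.7809.
u_2 = a_2 − 0.7809·q_1 = (-4.0000, -2.4878, 3.5122, 1.3659).
‖u_2‖ = 6.0324, so q_2 = (-0.6631, -0.4124, 0.5822, 0.2264).
q_1·a_3 = 0.0000·(-4) + 0.6247·(-3) + 0.6247·1 + (-0.4685)·(-2) = -0.3123; q_2·a_3 = (-0.6631)·(-4) + (-0.4124)·(-3) + 0.5822·1 + 0.2264·(-2) = 4.0189.
u_3 = a_3 + 0.3123·q_1 − 4.0189·q_2 = (-1.3351, -1.1475, -1.1448, -3.0563).
‖u_3‖ = 3.7082, so q_3 = (-0.3600, -0.3094, -0.3087, -0.8242).
Qᵀb = (-0.9370, -0.5418, 2.9353).
Back-substitute: x_3 = 2.9353/3.7082 = 0.7916.
x_2 = (-0.5418 − 4.0189·0.7916)/6.0324 = -0.6172.
x_1 = (-0.9370 − 0.7809·(-0.6172) + 0.3123·0.7916)/6.4031 = -0.0325.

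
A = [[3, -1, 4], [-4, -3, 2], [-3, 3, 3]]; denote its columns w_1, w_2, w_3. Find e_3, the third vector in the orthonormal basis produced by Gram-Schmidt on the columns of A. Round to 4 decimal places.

w_1 = (3, -4, -3); ‖w_1‖ = 5.8310, so e_1 = (0.5145, -0.6860, -0.5145).
e_1·w_2 = 0.5145·(-1) + (-0.6860)·(-3) + (-0.5145)·3 = 0.0000.
u_2 = w_2 + 0.0000·e_1 = (-1.0000, -3.0000, 3.0000).
‖u_2‖ = 4.3589, so e_2 = (-0.2294, -0.6882, 0.6882).
e_1·w_3 = 0.5145·4 + (-0.6860)·2 + (-0.5145)·3 = -0.8575; e_2·w_3 = (-0.2294)·4 + (-0.6882)·2 + 0.6882·3 = -0.2294.
u_3 = w_3 + 0.8575·e_1 + 0.2294·e_2 = (4.3885, 1.2539, 2.7167).
‖u_3‖ = 5.3115, so e_3 = (0.8262, 0.2361, 0.5115).

e_3 = (0.8262, 0.2361, 0.5115)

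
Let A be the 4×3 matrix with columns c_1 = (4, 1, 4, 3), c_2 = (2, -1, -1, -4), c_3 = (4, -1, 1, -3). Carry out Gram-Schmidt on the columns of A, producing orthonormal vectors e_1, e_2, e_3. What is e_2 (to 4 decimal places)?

e_1 = c_1/‖c_1‖ = (4, 1, 4, 3)/6.4807 = (0.6172, 0.1543, 0.6172, 0.4629).
r_{12} = e_1·c_2 = -1.3887.
u_2 = c_2 + 1.3887·e_1 = (2.8571, -0.7857, -0.1429, -3.3571).
‖u_2‖ = 4.4801, so e_2 = (0.6377, -0.1754, -0.0319, -0.7493).

e_2 = (0.6377, -0.1754, -0.0319, -0.7493)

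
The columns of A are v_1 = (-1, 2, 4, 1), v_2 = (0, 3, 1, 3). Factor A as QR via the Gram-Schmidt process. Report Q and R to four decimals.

Q = [[-0.2132, 0.1756], [0.4264, 0.5404], [0.8528, -0.4053], [0.2132, 0.7161]], R = [[4.6904, 2.7716], [0.0000, 3.3643]]

v_1 = (-1, 2, 4, 1); ‖v_1‖ = 4.6904, so e_1 = (-0.2132, 0.4264, 0.8528, 0.2132).
e_1·v_2 = (-0.2132)·0 + 0.4264·3 + 0.8528·1 + 0.2132·3 = 2.7716.
u_2 = v_2 − 2.7716·e_1 = (0.5909, 1.8182, -1.3636, 2.4091).
‖u_2‖ = 3.3643, so e_2 = (0.1756, 0.5404, -0.4053, 0.7161).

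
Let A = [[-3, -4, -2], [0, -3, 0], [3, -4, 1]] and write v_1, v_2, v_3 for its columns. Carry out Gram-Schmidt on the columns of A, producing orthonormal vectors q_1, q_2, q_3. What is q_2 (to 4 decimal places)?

v_1 = (-3, 0, 3); ‖v_1‖ = 4.2426, so q_1 = (-0.7071, 0.0000, 0.7071).
q_1·v_2 = (-0.7071)·(-4) + 0.0000·(-3) + 0.7071·(-4) = 0.0000.
u_2 = v_2 + 0.0000·q_1 = (-4.0000, -3.0000, -4.0000).
‖u_2‖ = 6.4031, so q_2 = (-0.6247, -0.4685, -0.6247).

q_2 = (-0.6247, -0.4685, -0.6247)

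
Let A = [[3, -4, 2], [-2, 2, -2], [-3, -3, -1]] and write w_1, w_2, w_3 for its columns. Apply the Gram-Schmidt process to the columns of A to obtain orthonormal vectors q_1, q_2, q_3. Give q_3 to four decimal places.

w_1 = (3, -2, -3); ‖w_1‖ = 4.6904, so q_1 = (0.6396, -0.4264, -0.6396).
q_1·w_2 = 0.6396·(-4) + (-0.4264)·2 + (-0.6396)·(-3) = -1.4924.
u_2 = w_2 + 1.4924·q_1 = (-3.0455, 1.3636, -3.9545).
‖u_2‖ = 5.1742, so q_2 = (-0.5886, 0.2635, -0.7643).
q_1·w_3 = 0.6396·2 + (-0.4264)·(-2) + (-0.6396)·(-1) = 2.7716; q_2·w_3 = (-0.5886)·2 + 0.2635·(-2) + (-0.7643)·(-1) = -0.9400.
u_3 = w_3 − 2.7716·q_1 + 0.9400·q_2 = (-0.3260, -0.5705, 0.0543).
‖u_3‖ = 0.6593, so q_3 = (-0.4945, -0.8653, 0.0824).

q_3 = (-0.4945, -0.8653, 0.0824)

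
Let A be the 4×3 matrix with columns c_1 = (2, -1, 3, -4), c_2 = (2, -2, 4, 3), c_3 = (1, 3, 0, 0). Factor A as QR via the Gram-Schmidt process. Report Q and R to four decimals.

Q = [[0.3651, 0.2837, 0.4078], [-0.1826, -0.3192, 0.8921], [0.5477, 0.6029, 0.1642], [-0.7303, 0.6739, 0.1040]], R = [[5.4772, 1.0954, -0.1826], [0.0000, 5.6391, -0.6739], [0.0000, 0.0000, 3.0842]]

e_1 = c_1/‖c_1‖ = (2, -1, 3, -4)/5.4772 = (0.3651, -0.1826, 0.5477, -0.7303).
r_{12} = e_1·c_2 = 1.0954.
u_2 = c_2 − 1.0954·e_1 = (1.6000, -1.8000, 3.4000, 3.8000).
‖u_2‖ = 5.6391, so e_2 = (0.2837, -0.3192, 0.6029, 0.6739).
r_{13} = e_1·c_3 = -0.1826; r_{23} = e_2·c_3 = -0.6739.
u_3 = c_3 + 0.1826·e_1 + 0.6739·e_2 = (1.2579, 2.7516, 0.5063, 0.3208).
‖u_3‖ = 3.0842, so e_3 = (0.4078, 0.8921, 0.1642, 0.1040).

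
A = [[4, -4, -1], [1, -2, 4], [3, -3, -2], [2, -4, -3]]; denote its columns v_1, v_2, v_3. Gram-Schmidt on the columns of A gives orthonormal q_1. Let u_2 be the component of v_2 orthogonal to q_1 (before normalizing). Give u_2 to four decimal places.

v_1 = (4, 1, 3, 2); ‖v_1‖ = 5.4772, so q_1 = (0.7303, 0.1826, 0.5477, 0.3651).
q_1·v_2 = 0.7303·(-4) + 0.1826·(-2) + 0.5477·(-3) + 0.3651·(-4) = -6.3901.
u_2 = v_2 + 6.3901·q_1 = (0.6667, -0.8333, 0.5000, -1.6667).

u_2 = (0.6667, -0.8333, 0.5000, -1.6667)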